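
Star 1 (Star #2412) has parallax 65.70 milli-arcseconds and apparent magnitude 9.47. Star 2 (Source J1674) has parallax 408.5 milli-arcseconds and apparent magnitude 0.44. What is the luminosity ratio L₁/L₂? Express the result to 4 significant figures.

d₁ = 1/p₁ = 1/0.06570″ = 15.221 pc; d₂ = 1/p₂ = 1/0.4085″ = 2.448 pc.
M₁ = m₁ − 5 log₁₀ d₁ + 5 = 9.47 − 5.9122 + 5 = 8.5578.
M₂ = 0.44 − 1.9441 + 5 = 3.4959.
L₁/L₂ = 10^(0.4(M₂ − M₁)) = 10^(0.4 × (-5.0619)) = 10^(-2.02476) = 0.0094458.

L₁/L₂ = 0.009446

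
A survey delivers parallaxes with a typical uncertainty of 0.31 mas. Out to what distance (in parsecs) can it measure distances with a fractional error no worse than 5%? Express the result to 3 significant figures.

σ_d/d = σ_p/p, so the condition is σ_p/p ≤ 0.05, i.e. p ≥ σ_p/0.05.
p_min = 0.31/0.05 = 6.2 mas = 0.0062 arcsec.
d_max = 1/p_min = 1/0.0062 = 161.29 pc.

161 pc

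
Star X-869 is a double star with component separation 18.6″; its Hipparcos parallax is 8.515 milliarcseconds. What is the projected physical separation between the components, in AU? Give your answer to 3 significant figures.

d = 1/p = 1/0.008515″ = 117.44 pc.
At distance d (pc), an angle of θ arcsec spans θ·d AU: s = 18.6 × 117.44 = 2184.4 AU.

2180 AU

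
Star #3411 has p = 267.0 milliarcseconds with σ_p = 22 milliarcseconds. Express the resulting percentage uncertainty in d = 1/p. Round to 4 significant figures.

8.240%

For d = 1/p, |σ_d/d| = |σ_p/p|.
σ_p/p = 22 / 267.0 = 0.082397 = 8.2397%.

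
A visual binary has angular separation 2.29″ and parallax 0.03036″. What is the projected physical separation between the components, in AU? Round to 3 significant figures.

75.4 AU

d = 1/p = 1/0.03036″ = 32.938 pc.
At distance d (pc), an angle of θ arcsec spans θ·d AU: s = 2.29 × 32.938 = 75.428 AU.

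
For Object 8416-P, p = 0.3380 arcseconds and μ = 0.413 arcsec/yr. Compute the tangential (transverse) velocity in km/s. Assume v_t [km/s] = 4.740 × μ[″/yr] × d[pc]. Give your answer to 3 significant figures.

d = 1/p = 1/0.3380″ = 2.9586 pc.
v_t = 4.74 × μ × d = 4.74 × 0.413 × 2.9586 = 5.7918 km/s.

5.79 km/s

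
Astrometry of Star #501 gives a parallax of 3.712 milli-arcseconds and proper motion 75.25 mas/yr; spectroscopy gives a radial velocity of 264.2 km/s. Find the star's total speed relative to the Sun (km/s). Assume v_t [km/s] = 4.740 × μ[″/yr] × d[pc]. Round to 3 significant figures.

281 km/s

d = 1/p = 1/0.003712″ = 269.4 pc.
μ = 75.25 mas/yr = 0.07525 ″/yr.
v_t = 4.740 μ d = 4.740 × 0.07525 × 269.4 = 96.091 km/s.
v = √(v_r² + v_t²) = √(264.2² + 96.091²) = √79035.1 = 281.13 km/s.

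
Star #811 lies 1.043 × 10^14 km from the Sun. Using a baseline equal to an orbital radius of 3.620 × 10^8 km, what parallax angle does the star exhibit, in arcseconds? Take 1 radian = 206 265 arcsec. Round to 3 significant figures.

θ ≈ B/d = (3.620 × 10^8) / (1.043 × 10^14) = 3.4708 × 10^-6 rad.
In arcseconds: 3.4708 × 10^-6 × 206265 = 0.7159″.

0.716 arcsec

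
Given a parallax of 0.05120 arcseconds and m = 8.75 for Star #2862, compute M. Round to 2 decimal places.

M = 7.30

d = 1/p = 1/0.05120″ = 19.531 pc.
m − M = 5 log₁₀(19.531) − 5 = 6.4536 − 5 = 1.4536.
M = m − (m − M) = 8.75 − 1.4536 = 7.30.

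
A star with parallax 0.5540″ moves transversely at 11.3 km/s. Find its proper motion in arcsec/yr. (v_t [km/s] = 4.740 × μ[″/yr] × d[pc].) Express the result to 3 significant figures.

d = 1/p = 1/0.5540″ = 1.8051 pc.
μ = v_t / (4.74 d) = 11.3 / (4.74 × 1.8051) = 11.3 / 8.5562 = 1.3207 ″/yr.

1.32 arcsec/yr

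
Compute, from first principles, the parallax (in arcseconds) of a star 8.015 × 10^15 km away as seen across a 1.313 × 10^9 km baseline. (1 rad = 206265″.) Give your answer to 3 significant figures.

θ ≈ B/d = (1.313 × 10^9) / (8.015 × 10^15) = 1.6382 × 10^-7 rad.
In arcseconds: 1.6382 × 10^-7 × 206265 = 0.03379″.

0.0338 arcsec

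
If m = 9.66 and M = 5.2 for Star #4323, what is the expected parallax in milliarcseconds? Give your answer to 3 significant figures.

12.8 mas

m − M = 9.66 − 5.2 = 4.46.
d = 10^((m−M)/5 + 1) = 10^1.892 = 77.983 pc.
p = 1/d = 1/77.983 = 0.012823 arcsec = 12.823 mas.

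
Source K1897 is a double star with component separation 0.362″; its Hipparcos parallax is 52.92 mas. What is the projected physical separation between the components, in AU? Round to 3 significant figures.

d = 1/p = 1/0.05292″ = 18.896 pc.
At distance d (pc), an angle of θ arcsec spans θ·d AU: s = 0.362 × 18.896 = 6.8404 AU.

6.84 AU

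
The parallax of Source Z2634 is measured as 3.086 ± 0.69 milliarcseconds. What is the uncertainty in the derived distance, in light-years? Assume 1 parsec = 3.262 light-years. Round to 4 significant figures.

236.3 ly

d = 1/p, so σ_d = σ_p / p².
σ_d = 0.000690 / (0.003086)² = 0.000690 / 0.0000095234 = 72.453 pc = 72.453 × 3.262 ly = 236.34 ly.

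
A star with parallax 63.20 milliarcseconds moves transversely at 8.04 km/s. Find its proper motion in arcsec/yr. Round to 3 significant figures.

0.107 arcsec/yr

d = 1/p = 1/0.06320″ = 15.823 pc.
μ = v_t / (4.74 d) = 8.04 / (4.74 × 15.823) = 8.04 / 75.001 = 0.1072 ″/yr.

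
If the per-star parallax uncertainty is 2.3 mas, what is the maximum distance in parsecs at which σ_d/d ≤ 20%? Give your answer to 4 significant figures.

σ_d/d = σ_p/p, so the condition is σ_p/p ≤ 0.20, i.e. p ≥ σ_p/0.20.
p_min = 2.3/0.20 = 11.5 mas = 0.0115 arcsec.
d_max = 1/p_min = 1/0.0115 = 86.957 pc.

86.96 pc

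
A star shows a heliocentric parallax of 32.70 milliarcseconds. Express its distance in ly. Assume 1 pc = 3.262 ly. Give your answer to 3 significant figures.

p = 32.70 milliarcseconds = 0.03270 arcsec.
d = 1/p = 1/0.03270 = 30.581 pc.
In light-years: 30.581 × 3.262 = 99.755 ly.

99.8 ly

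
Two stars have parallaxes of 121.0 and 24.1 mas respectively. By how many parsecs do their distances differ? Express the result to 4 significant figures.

33.23 pc

d_A = 1/0.1210″ = 8.2645 pc; d_B = 1/0.02410″ = 41.494 pc.
|d_B − d_A| = |41.494 − 8.2645| = 33.23 pc.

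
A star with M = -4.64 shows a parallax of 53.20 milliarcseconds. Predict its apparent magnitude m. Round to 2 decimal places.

m = -3.27

d = 1/p = 1/0.05320″ = 18.797 pc.
m − M = 5 log₁₀ d − 5 = 5 log₁₀(18.797) − 5 = 6.3704 − 5 = 1.3704.
m = M + (m − M) = -4.64 + 1.3704 = -3.27.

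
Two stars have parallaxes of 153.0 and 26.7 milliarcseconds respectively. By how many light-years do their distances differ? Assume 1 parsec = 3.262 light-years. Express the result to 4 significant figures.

100.9 ly

d_A = 1/0.1530″ = 6.5359 pc; d_B = 1/0.02670″ = 37.453 pc.
|d_B − d_A| = |37.453 − 6.5359| = 30.917 pc = 30.917 × 3.262 ly = 100.85 ly.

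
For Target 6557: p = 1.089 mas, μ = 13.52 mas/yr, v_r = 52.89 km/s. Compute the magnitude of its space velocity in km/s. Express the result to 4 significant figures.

d = 1/p = 1/0.001089″ = 918.27 pc.
μ = 13.52 mas/yr = 0.01352 ″/yr.
v_t = 4.740 μ d = 4.740 × 0.01352 × 918.27 = 58.847 km/s.
v = √(v_r² + v_t²) = √(52.89² + 58.847²) = √6260.32 = 79.122 km/s.

79.12 km/s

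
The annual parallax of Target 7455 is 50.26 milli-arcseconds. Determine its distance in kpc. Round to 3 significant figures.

0.0199 kpc

p = 50.26 milli-arcseconds = 0.05026 arcsec.
d = 1/p = 1/0.05026 = 19.897 pc.
= 0.019897 kpc.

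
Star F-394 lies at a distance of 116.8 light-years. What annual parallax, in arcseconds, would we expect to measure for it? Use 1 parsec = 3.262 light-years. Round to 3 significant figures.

0.0279 arcsec

d = 116.8 ly ÷ 3.262 = 35.806 pc.
p = 1/d = 1/35.806 = 0.027928 arcsec.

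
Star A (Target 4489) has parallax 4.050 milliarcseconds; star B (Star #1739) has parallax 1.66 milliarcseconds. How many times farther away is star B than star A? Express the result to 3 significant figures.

Since d = 1/p, d_B/d_A = p_A/p_B.
= 4.050 / 1.66 = 2.4398.

2.44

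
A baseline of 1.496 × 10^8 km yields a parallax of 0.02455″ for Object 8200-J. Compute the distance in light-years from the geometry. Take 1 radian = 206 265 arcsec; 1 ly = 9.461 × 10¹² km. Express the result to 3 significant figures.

θ = 0.02455″ = 0.02455/206265 = 1.1902 × 10^-7 rad.
d = B/θ = (1.496 × 10^8) / (1.1902 × 10^-7) = 1.2569 × 10^15 km = (1.2569 × 10^15) / (9.461 × 10^12) ly = 132.85 ly.

133 ly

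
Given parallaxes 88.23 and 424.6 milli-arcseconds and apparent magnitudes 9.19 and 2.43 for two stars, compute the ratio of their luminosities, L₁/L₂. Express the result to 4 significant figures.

d₁ = 1/p₁ = 1/0.08823″ = 11.334 pc; d₂ = 1/p₂ = 1/0.4246″ = 2.3552 pc.
M₁ = m₁ − 5 log₁₀ d₁ + 5 = 9.19 − 5.2719 + 5 = 8.9181.
M₂ = 2.43 − 1.8601 + 5 = 5.5699.
L₁/L₂ = 10^(0.4(M₂ − M₁)) = 10^(0.4 × (-3.3482)) = 10^(-1.33928) = 0.045785.

L₁/L₂ = 0.04579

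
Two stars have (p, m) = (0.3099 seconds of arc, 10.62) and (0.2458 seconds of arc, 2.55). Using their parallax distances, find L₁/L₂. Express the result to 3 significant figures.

L₁/L₂ = 0.000372

d₁ = 1/p₁ = 1/0.3099″ = 3.2268 pc; d₂ = 1/p₂ = 1/0.2458″ = 4.0683 pc.
M₁ = m₁ − 5 log₁₀ d₁ + 5 = 10.62 − 2.5439 + 5 = 13.0761.
M₂ = 2.55 − 3.0471 + 5 = 4.5029.
L₁/L₂ = 10^(0.4(M₂ − M₁)) = 10^(0.4 × (-8.5732)) = 10^(-3.42928) = 0.00037215.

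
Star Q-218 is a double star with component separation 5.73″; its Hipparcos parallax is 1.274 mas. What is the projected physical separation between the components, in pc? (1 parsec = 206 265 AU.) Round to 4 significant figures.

0.02181 pc

d = 1/p = 1/0.001274″ = 784.93 pc.
At distance d (pc), an angle of θ arcsec spans θ·d AU: s = 5.73 × 784.93 = 4497.6 AU.
= 4497.6 / 206265 = 0.021805 pc.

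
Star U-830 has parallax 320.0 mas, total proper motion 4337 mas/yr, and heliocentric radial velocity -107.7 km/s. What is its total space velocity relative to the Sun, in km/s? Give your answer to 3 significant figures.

125 km/s

d = 1/p = 1/0.3200″ = 3.125 pc.
μ = 4337 mas/yr = 4.337 ″/yr.
v_t = 4.740 μ d = 4.740 × 4.337 × 3.125 = 64.242 km/s.
v = √(v_r² + v_t²) = √((-107.7)² + 64.242²) = √15726.3 = 125.4 km/s.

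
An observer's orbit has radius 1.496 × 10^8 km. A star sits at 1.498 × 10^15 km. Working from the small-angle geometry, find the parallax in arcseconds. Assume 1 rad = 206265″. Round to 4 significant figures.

θ ≈ B/d = (1.496 × 10^8) / (1.498 × 10^15) = 9.9866 × 10^-8 rad.
In arcseconds: 9.9866 × 10^-8 × 206265 = 0.020599″.

0.02060 arcsec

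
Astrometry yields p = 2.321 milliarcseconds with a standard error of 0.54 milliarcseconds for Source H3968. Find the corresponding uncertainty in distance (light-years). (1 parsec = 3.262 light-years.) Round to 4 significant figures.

327.0 ly

d = 1/p, so σ_d = σ_p / p².
σ_d = 0.000540 / (0.002321)² = 0.000540 / 0.000005387 = 100.24 pc = 100.24 × 3.262 ly = 326.98 ly.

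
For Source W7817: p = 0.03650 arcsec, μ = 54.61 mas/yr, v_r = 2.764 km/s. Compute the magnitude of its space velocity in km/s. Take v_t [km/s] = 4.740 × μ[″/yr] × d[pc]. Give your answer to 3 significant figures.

d = 1/p = 1/0.03650″ = 27.397 pc.
μ = 54.61 mas/yr = 0.05461 ″/yr.
v_t = 4.740 μ d = 4.740 × 0.05461 × 27.397 = 7.0918 km/s.
v = √(v_r² + v_t²) = √(2.764² + 7.0918²) = √57.9333 = 7.6114 km/s.

7.61 km/s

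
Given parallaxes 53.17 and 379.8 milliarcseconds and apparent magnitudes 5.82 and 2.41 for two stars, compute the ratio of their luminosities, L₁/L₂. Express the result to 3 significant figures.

L₁/L₂ = 2.21

d₁ = 1/p₁ = 1/0.05317″ = 18.808 pc; d₂ = 1/p₂ = 1/0.3798″ = 2.633 pc.
M₁ = m₁ − 5 log₁₀ d₁ + 5 = 5.82 − 6.3717 + 5 = 4.4483.
M₂ = 2.41 − 2.1023 + 5 = 5.3077.
L₁/L₂ = 10^(0.4(M₂ − M₁)) = 10^(0.4 × 0.8594) = 10^0.34376 = 2.2068.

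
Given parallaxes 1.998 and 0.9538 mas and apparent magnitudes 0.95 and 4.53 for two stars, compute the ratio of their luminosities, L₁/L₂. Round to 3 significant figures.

d₁ = 1/p₁ = 1/0.001998″ = 500.5 pc; d₂ = 1/p₂ = 1/0.0009538″ = 1048.4 pc.
M₁ = m₁ − 5 log₁₀ d₁ + 5 = 0.95 − 13.4970 + 5 = -7.5470.
M₂ = 4.53 − 15.1026 + 5 = -5.5726.
L₁/L₂ = 10^(0.4(M₂ − M₁)) = 10^(0.4 × 1.9744) = 10^0.78976 = 6.1625.

L₁/L₂ = 6.16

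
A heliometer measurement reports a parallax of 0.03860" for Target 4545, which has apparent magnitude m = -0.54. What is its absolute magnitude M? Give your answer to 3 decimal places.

d = 1/p = 1/0.03860″ = 25.907 pc.
m − M = 5 log₁₀(25.907) − 5 = 7.0671 − 5 = 2.0671.
M = m − (m − M) = -0.54 − 2.0671 = -2.607.

M = -2.607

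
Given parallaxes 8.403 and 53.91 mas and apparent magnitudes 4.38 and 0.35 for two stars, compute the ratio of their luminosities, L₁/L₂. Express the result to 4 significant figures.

L₁/L₂ = 1.006

d₁ = 1/p₁ = 1/0.008403″ = 119.01 pc; d₂ = 1/p₂ = 1/0.05391″ = 18.549 pc.
M₁ = m₁ − 5 log₁₀ d₁ + 5 = 4.38 − 10.3779 + 5 = -0.9979.
M₂ = 0.35 − 6.3416 + 5 = -0.9916.
L₁/L₂ = 10^(0.4(M₂ − M₁)) = 10^(0.4 × 0.0063) = 10^0.00252 = 1.0058.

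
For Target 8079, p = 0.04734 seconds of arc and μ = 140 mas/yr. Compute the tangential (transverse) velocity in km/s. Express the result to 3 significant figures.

14.0 km/s

d = 1/p = 1/0.04734″ = 21.124 pc.
μ = 140 mas/yr = 0.140 ″/yr.
v_t = 4.74 × μ × d = 4.74 × 0.140 × 21.124 = 14.018 km/s.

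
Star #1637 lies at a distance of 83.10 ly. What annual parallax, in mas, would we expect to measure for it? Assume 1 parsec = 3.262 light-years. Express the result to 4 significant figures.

39.25 mas

d = 83.10 ly ÷ 3.262 = 25.475 pc.
p = 1/d = 1/25.475 = 0.039254 arcsec.
= 0.039254 × 1000 = 39.254 mas.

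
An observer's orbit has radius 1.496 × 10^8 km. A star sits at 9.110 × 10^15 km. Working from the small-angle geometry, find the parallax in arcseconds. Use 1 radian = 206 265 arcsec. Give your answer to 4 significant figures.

0.003387 arcsec

θ ≈ B/d = (1.496 × 10^8) / (9.110 × 10^15) = 1.6422 × 10^-8 rad.
In arcseconds: 1.6422 × 10^-8 × 206265 = 0.0033873″.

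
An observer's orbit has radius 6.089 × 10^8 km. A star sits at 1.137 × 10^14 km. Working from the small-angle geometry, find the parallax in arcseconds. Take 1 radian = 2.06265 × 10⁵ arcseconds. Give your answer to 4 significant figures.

1.105 arcsec

θ ≈ B/d = (6.089 × 10^8) / (1.137 × 10^14) = 5.3553 × 10^-6 rad.
In arcseconds: 5.3553 × 10^-6 × 206265 = 1.1046″.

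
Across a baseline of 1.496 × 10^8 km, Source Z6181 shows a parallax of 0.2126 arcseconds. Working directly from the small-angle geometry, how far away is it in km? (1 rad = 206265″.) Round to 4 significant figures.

θ = 0.2126″ = 0.2126/206265 = 1.0307 × 10^-6 rad.
d = B/θ = (1.496 × 10^8) / (1.0307 × 10^-6) = 1.4514 × 10^14 km.

1.451 × 10^14 km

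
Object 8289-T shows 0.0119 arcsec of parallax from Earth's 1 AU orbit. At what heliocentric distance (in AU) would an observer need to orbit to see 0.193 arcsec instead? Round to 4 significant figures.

Parallax scales linearly with baseline: p ∝ B, so B = p_target / p_Earth × 1 AU.
B = 0.193 / 0.0119 = 16.218 AU.

16.22 AU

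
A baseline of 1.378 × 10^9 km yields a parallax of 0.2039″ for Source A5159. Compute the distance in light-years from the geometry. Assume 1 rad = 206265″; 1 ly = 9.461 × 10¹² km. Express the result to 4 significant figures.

θ = 0.2039″ = 0.2039/206265 = 9.8853 × 10^-7 rad.
d = B/θ = (1.378 × 10^9) / (9.8853 × 10^-7) = 1.3940 × 10^15 km = (1.3940 × 10^15) / (9.461 × 10^12) ly = 147.34 ly.

147.3 ly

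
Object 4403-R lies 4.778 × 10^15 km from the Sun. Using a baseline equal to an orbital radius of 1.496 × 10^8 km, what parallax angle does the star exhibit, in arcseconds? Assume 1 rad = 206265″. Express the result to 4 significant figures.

0.006458 arcsec

θ ≈ B/d = (1.496 × 10^8) / (4.778 × 10^15) = 3.1310 × 10^-8 rad.
In arcseconds: 3.1310 × 10^-8 × 206265 = 0.0064582″.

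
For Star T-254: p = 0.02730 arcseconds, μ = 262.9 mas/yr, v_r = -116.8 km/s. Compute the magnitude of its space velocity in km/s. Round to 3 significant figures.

125 km/s

d = 1/p = 1/0.02730″ = 36.63 pc.
μ = 262.9 mas/yr = 0.2629 ″/yr.
v_t = 4.740 μ d = 4.740 × 0.2629 × 36.63 = 45.646 km/s.
v = √(v_r² + v_t²) = √((-116.8)² + 45.646²) = √15725.8 = 125.4 km/s.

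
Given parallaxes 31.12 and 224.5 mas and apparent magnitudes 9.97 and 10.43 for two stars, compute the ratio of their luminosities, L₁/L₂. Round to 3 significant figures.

L₁/L₂ = 79.5

d₁ = 1/p₁ = 1/0.03112″ = 32.134 pc; d₂ = 1/p₂ = 1/0.2245″ = 4.4543 pc.
M₁ = m₁ − 5 log₁₀ d₁ + 5 = 9.97 − 7.5348 + 5 = 7.4352.
M₂ = 10.43 − 3.2439 + 5 = 12.1861.
L₁/L₂ = 10^(0.4(M₂ − M₁)) = 10^(0.4 × 4.7509) = 10^1.90036 = 79.499.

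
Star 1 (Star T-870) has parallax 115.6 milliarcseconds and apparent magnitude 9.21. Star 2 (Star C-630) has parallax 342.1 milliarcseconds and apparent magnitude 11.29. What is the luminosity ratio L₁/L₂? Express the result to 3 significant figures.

d₁ = 1/p₁ = 1/0.1156″ = 8.6505 pc; d₂ = 1/p₂ = 1/0.3421″ = 2.9231 pc.
M₁ = m₁ − 5 log₁₀ d₁ + 5 = 9.21 − 4.6852 + 5 = 9.5248.
M₂ = 11.29 − 2.3292 + 5 = 13.9608.
L₁/L₂ = 10^(0.4(M₂ − M₁)) = 10^(0.4 × 4.4360) = 10^1.77440 = 59.484.

L₁/L₂ = 59.5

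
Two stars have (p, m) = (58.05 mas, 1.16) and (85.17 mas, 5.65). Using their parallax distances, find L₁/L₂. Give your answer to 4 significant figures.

L₁/L₂ = 134.6

d₁ = 1/p₁ = 1/0.05805″ = 17.227 pc; d₂ = 1/p₂ = 1/0.08517″ = 11.741 pc.
M₁ = m₁ − 5 log₁₀ d₁ + 5 = 1.16 − 6.1810 + 5 = -0.0210.
M₂ = 5.65 − 5.3485 + 5 = 5.3015.
L₁/L₂ = 10^(0.4(M₂ − M₁)) = 10^(0.4 × 5.3225) = 10^2.12900 = 134.59.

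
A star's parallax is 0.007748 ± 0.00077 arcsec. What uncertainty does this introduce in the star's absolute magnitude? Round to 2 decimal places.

M = m − 5 log₁₀ d + 5 = m + 5 log₁₀ p + 5, so ∂M/∂p = 5/(p ln 10).
σ_M = (5/ln 10) · (σ_p/p) = 2.1715 × 0.00077/0.007748 = 2.1715 × 0.09938 = 0.2158.

σ_M = 0.22 mag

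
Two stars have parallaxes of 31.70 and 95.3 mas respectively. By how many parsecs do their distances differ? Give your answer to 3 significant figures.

d_A = 1/0.03170″ = 31.546 pc; d_B = 1/0.09530″ = 10.493 pc.
|d_B − d_A| = |10.493 − 31.546| = 21.053 pc.

21.1 pc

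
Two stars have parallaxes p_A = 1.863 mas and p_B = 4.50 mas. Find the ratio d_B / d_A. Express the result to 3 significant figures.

Since d = 1/p, d_B/d_A = p_A/p_B.
= 1.863 / 4.50 = 0.414.

0.414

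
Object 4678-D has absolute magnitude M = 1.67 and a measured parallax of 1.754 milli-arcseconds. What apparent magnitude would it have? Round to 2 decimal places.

d = 1/p = 1/0.001754″ = 570.13 pc.
m − M = 5 log₁₀ d − 5 = 5 log₁₀(570.13) − 5 = 13.7799 − 5 = 8.7799.
m = M + (m − M) = 1.67 + 8.7799 = 10.45.

m = 10.45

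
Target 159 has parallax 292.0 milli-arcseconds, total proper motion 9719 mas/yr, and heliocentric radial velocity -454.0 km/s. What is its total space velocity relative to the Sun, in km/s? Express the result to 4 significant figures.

d = 1/p = 1/0.2920″ = 3.4247 pc.
μ = 9719 mas/yr = 9.719 ″/yr.
v_t = 4.740 μ d = 4.740 × 9.719 × 3.4247 = 157.77 km/s.
v = √(v_r² + v_t²) = √((-454.0)² + 157.77²) = √231007 = 480.63 km/s.

480.6 km/s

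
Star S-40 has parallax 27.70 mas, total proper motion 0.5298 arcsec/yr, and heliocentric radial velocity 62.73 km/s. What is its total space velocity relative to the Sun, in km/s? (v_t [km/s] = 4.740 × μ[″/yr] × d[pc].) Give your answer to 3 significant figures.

110 km/s

d = 1/p = 1/0.02770″ = 36.101 pc.
v_t = 4.740 μ d = 4.740 × 0.5298 × 36.101 = 90.659 km/s.
v = √(v_r² + v_t²) = √(62.73² + 90.659²) = √12154.1 = 110.25 km/s.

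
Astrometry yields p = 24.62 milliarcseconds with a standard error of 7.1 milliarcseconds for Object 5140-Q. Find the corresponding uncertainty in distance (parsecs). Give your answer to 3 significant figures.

11.7 pc

d = 1/p, so σ_d = σ_p / p².
σ_d = 0.00710 / (0.02462)² = 0.00710 / 0.00060614 = 11.713 pc.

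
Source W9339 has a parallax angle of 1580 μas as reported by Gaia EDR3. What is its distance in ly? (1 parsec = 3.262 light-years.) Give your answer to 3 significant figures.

2060 ly

p = 1580 μas = 0.001580 arcsec.
d = 1/p = 1/0.001580 = 632.91 pc.
In light-years: 632.91 × 3.262 = 2064.6 ly.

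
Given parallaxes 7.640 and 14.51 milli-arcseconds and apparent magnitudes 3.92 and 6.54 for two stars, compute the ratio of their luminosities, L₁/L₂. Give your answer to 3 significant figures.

d₁ = 1/p₁ = 1/0.007640″ = 130.89 pc; d₂ = 1/p₂ = 1/0.01451″ = 68.918 pc.
M₁ = m₁ − 5 log₁₀ d₁ + 5 = 3.92 − 10.5845 + 5 = -1.6645.
M₂ = 6.54 − 9.1917 + 5 = 2.3483.
L₁/L₂ = 10^(0.4(M₂ − M₁)) = 10^(0.4 × 4.0128) = 10^1.60512 = 40.283.

L₁/L₂ = 40.3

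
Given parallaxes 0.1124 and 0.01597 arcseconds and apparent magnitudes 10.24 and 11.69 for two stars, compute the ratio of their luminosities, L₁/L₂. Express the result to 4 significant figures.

d₁ = 1/p₁ = 1/0.1124″ = 8.8968 pc; d₂ = 1/p₂ = 1/0.01597″ = 62.617 pc.
M₁ = m₁ − 5 log₁₀ d₁ + 5 = 10.24 − 4.7462 + 5 = 10.4938.
M₂ = 11.69 − 8.9835 + 5 = 7.7065.
L₁/L₂ = 10^(0.4(M₂ − M₁)) = 10^(0.4 × (-2.7873)) = 10^(-1.11492) = 0.07675.

L₁/L₂ = 0.07675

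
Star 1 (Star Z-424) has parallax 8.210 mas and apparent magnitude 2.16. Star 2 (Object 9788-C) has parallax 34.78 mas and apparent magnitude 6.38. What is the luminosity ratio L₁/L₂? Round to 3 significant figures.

L₁/L₂ = 875

d₁ = 1/p₁ = 1/0.008210″ = 121.8 pc; d₂ = 1/p₂ = 1/0.03478″ = 28.752 pc.
M₁ = m₁ − 5 log₁₀ d₁ + 5 = 2.16 − 10.4282 + 5 = -3.2682.
M₂ = 6.38 − 7.2933 + 5 = 4.0867.
L₁/L₂ = 10^(0.4(M₂ − M₁)) = 10^(0.4 × 7.3549) = 10^2.94196 = 874.9.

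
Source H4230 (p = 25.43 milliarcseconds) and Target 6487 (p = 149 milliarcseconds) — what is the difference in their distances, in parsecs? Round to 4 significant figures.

d_A = 1/0.02543″ = 39.324 pc; d_B = 1/0.1490″ = 6.7114 pc.
|d_B − d_A| = |6.7114 − 39.324| = 32.613 pc.

32.61 pc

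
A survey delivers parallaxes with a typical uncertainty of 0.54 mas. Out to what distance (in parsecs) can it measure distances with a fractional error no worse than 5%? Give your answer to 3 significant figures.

σ_d/d = σ_p/p, so the condition is σ_p/p ≤ 0.05, i.e. p ≥ σ_p/0.05.
p_min = 0.54/0.05 = 10.8 mas = 0.0108 arcsec.
d_max = 1/p_min = 1/0.0108 = 92.593 pc.

92.6 pc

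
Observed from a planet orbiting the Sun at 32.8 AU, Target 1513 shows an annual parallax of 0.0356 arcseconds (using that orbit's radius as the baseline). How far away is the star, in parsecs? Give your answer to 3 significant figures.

With baseline B (in AU) and parallax p (in arcsec), d = B/p parsecs.
d = 32.8 / 0.0356 = 921.35 pc.

921 pc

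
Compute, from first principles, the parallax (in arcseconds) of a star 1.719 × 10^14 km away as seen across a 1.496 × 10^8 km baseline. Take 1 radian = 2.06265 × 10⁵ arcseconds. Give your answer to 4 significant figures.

θ ≈ B/d = (1.496 × 10^8) / (1.719 × 10^14) = 8.7027 × 10^-7 rad.
In arcseconds: 8.7027 × 10^-7 × 206265 = 0.17951″.

0.1795 arcsec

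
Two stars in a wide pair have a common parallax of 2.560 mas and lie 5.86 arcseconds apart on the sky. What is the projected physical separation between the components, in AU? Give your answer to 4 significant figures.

d = 1/p = 1/0.002560″ = 390.63 pc.
At distance d (pc), an angle of θ arcsec spans θ·d AU: s = 5.86 × 390.63 = 2289.1 AU.

2289 AU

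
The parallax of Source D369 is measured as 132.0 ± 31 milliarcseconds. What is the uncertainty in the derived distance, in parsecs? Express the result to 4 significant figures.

1.779 pc

d = 1/p, so σ_d = σ_p / p².
σ_d = 0.0310 / (0.1320)² = 0.0310 / 0.017424 = 1.7792 pc.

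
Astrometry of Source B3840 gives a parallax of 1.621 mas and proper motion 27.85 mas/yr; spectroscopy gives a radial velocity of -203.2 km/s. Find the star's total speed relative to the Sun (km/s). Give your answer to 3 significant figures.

d = 1/p = 1/0.001621″ = 616.9 pc.
μ = 27.85 mas/yr = 0.02785 ″/yr.
v_t = 4.740 μ d = 4.740 × 0.02785 × 616.9 = 81.436 km/s.
v = √(v_r² + v_t²) = √((-203.2)² + 81.436²) = √47922.1 = 218.91 km/s.

219 km/s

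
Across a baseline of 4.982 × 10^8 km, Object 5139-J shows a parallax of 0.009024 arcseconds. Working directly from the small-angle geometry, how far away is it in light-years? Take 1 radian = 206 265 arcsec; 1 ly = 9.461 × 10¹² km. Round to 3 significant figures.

1200 ly

θ = 0.009024″ = 0.009024/206265 = 4.3750 × 10^-8 rad.
d = B/θ = (4.982 × 10^8) / (4.3750 × 10^-8) = 1.1387 × 10^16 km = (1.1387 × 10^16) / (9.461 × 10^12) ly = 1203.6 ly.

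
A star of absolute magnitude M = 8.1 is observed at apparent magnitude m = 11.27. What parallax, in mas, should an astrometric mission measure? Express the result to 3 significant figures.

m − M = 11.27 − 8.1 = 3.17.
d = 10^((m−M)/5 + 1) = 10^1.634 = 43.053 pc.
p = 1/d = 1/43.053 = 0.023227 arcsec = 23.227 mas.

23.2 mas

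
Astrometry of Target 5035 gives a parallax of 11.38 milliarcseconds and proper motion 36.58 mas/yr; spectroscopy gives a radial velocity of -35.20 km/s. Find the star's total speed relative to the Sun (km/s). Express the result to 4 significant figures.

d = 1/p = 1/0.01138″ = 87.873 pc.
μ = 36.58 mas/yr = 0.03658 ″/yr.
v_t = 4.740 μ d = 4.740 × 0.03658 × 87.873 = 15.236 km/s.
v = √(v_r² + v_t²) = √((-35.20)² + 15.236²) = √1471.18 = 38.356 km/s.

38.36 km/s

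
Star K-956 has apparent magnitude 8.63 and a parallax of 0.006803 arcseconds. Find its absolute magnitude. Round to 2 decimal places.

d = 1/p = 1/0.006803″ = 146.99 pc.
m − M = 5 log₁₀(146.99) − 5 = 10.8364 − 5 = 5.8364.
M = m − (m − M) = 8.63 − 5.8364 = 2.79.

M = 2.79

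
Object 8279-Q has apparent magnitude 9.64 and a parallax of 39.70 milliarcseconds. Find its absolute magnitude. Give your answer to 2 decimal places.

d = 1/p = 1/0.03970″ = 25.189 pc.
m − M = 5 log₁₀(25.189) − 5 = 7.0061 − 5 = 2.0061.
M = m − (m − M) = 9.64 − 2.0061 = 7.63.

M = 7.63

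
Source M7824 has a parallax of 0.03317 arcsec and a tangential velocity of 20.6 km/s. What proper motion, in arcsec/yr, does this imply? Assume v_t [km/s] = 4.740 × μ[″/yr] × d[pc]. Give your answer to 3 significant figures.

0.144 arcsec/yr

d = 1/p = 1/0.03317″ = 30.148 pc.
μ = v_t / (4.74 d) = 20.6 / (4.74 × 30.148) = 20.6 / 142.9 = 0.14416 ″/yr.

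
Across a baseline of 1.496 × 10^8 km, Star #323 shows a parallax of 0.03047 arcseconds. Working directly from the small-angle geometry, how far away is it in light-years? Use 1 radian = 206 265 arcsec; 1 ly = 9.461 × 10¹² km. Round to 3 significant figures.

θ = 0.03047″ = 0.03047/206265 = 1.4772 × 10^-7 rad.
d = B/θ = (1.496 × 10^8) / (1.4772 × 10^-7) = 1.0127 × 10^15 km = (1.0127 × 10^15) / (9.461 × 10^12) ly = 107.04 ly.

107 ly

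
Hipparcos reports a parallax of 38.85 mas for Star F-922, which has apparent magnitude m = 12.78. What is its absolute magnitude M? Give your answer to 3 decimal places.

d = 1/p = 1/0.03885″ = 25.74 pc.
m − M = 5 log₁₀(25.74) − 5 = 7.0530 − 5 = 2.0530.
M = m − (m − M) = 12.78 − 2.0530 = 10.727.

M = 10.727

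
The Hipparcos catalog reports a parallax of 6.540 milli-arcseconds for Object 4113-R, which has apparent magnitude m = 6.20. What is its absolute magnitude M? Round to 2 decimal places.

d = 1/p = 1/0.006540″ = 152.91 pc.
m − M = 5 log₁₀(152.91) − 5 = 10.9222 − 5 = 5.9222.
M = m − (m − M) = 6.20 − 5.9222 = 0.28.

M = 0.28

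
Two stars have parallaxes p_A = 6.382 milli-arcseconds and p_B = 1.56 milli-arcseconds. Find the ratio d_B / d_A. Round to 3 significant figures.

4.09

Since d = 1/p, d_B/d_A = p_A/p_B.
= 6.382 / 1.56 = 4.091.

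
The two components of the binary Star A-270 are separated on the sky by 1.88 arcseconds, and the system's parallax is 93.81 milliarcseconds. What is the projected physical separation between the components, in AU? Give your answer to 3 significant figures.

d = 1/p = 1/0.09381″ = 10.66 pc.
At distance d (pc), an angle of θ arcsec spans θ·d AU: s = 1.88 × 10.66 = 20.041 AU.

20.0 AU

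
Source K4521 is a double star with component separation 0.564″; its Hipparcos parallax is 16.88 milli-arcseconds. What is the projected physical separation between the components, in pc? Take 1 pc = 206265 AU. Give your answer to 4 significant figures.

d = 1/p = 1/0.01688″ = 59.242 pc.
At distance d (pc), an angle of θ arcsec spans θ·d AU: s = 0.564 × 59.242 = 33.412 AU.
= 33.412 / 206265 = 0.00016199 pc.

0.0001620 pc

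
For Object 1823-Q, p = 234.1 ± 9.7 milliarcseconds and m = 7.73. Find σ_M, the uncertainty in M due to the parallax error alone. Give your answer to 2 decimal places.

σ_M = 0.09 mag

M = m − 5 log₁₀ d + 5 = m + 5 log₁₀ p + 5, so ∂M/∂p = 5/(p ln 10).
σ_M = (5/ln 10) · (σ_p/p) = 2.1715 × 9.7/234.1 = 2.1715 × 0.041435 = 0.089976.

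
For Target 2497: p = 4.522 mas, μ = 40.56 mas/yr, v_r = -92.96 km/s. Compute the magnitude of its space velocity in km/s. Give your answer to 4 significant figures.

102.2 km/s

d = 1/p = 1/0.004522″ = 221.14 pc.
μ = 40.56 mas/yr = 0.04056 ″/yr.
v_t = 4.740 μ d = 4.740 × 0.04056 × 221.14 = 42.515 km/s.
v = √(v_r² + v_t²) = √((-92.96)² + 42.515²) = √10449.1 = 102.22 km/s.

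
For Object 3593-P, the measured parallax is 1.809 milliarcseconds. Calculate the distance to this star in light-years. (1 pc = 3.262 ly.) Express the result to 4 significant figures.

p = 1.809 milliarcseconds = 0.001809 arcsec.
d = 1/p = 1/0.001809 = 552.79 pc.
In light-years: 552.79 × 3.262 = 1803.2 ly.

1803 light years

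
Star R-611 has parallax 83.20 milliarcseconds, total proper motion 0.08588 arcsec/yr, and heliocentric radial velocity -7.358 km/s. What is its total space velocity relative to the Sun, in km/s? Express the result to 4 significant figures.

8.836 km/s

d = 1/p = 1/0.08320″ = 12.019 pc.
v_t = 4.740 μ d = 4.740 × 0.08588 × 12.019 = 4.8926 km/s.
v = √(v_r² + v_t²) = √((-7.358)² + 4.8926²) = √78.0777 = 8.8362 km/s.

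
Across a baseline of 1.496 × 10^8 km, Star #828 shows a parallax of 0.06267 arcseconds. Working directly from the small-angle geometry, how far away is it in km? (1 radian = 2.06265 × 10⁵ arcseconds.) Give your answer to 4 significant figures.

4.924 × 10^14 km

θ = 0.06267″ = 0.06267/206265 = 3.0383 × 10^-7 rad.
d = B/θ = (1.496 × 10^8) / (3.0383 × 10^-7) = 4.9238 × 10^14 km.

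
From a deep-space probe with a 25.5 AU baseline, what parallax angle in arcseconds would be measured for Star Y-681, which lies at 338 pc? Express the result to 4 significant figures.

p (arcsec) = B (AU) / d (pc).
p = 25.5 / 338 = 0.075444 arcsec.

0.07544 arcsec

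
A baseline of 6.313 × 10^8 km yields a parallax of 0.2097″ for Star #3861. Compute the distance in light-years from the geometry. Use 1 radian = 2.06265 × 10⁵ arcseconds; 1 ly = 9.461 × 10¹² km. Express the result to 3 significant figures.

65.6 ly

θ = 0.2097″ = 0.2097/206265 = 1.0167 × 10^-6 rad.
d = B/θ = (6.313 × 10^8) / (1.0167 × 10^-6) = 6.2093 × 10^14 km = (6.2093 × 10^14) / (9.461 × 10^12) ly = 65.63 ly.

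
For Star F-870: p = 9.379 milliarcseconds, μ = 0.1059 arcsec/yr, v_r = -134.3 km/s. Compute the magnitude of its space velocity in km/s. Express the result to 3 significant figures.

145 km/s

d = 1/p = 1/0.009379″ = 106.62 pc.
v_t = 4.740 μ d = 4.740 × 0.1059 × 106.62 = 53.52 km/s.
v = √(v_r² + v_t²) = √((-134.3)² + 53.52²) = √20900.9 = 144.57 km/s.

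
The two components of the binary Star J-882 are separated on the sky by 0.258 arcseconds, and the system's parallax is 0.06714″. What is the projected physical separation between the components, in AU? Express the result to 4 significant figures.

d = 1/p = 1/0.06714″ = 14.894 pc.
At distance d (pc), an angle of θ arcsec spans θ·d AU: s = 0.258 × 14.894 = 3.8427 AU.

3.843 AU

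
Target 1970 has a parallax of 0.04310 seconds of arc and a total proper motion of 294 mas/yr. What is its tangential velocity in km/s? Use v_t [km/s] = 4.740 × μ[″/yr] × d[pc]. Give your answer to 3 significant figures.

d = 1/p = 1/0.04310″ = 23.202 pc.
μ = 294 mas/yr = 0.294 ″/yr.
v_t = 4.74 × μ × d = 4.74 × 0.294 × 23.202 = 32.333 km/s.

32.3 km/s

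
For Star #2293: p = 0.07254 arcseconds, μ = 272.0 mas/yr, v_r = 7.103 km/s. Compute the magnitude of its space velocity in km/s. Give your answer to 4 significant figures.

d = 1/p = 1/0.07254″ = 13.785 pc.
μ = 272.0 mas/yr = 0.2720 ″/yr.
v_t = 4.740 μ d = 4.740 × 0.2720 × 13.785 = 17.773 km/s.
v = √(v_r² + v_t²) = √(7.103² + 17.773²) = √366.332 = 19.14 km/s.

19.14 km/s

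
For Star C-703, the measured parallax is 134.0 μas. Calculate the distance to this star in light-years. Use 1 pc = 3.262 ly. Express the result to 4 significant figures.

24340 light years

p = 134.0 μas = 0.0001340 arcsec.
d = 1/p = 1/0.0001340 = 7462.7 pc.
In light-years: 7462.7 × 3.262 = 24343 ly.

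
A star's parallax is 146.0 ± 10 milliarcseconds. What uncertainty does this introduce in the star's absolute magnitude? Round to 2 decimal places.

σ_M = 0.15 mag

M = m − 5 log₁₀ d + 5 = m + 5 log₁₀ p + 5, so ∂M/∂p = 5/(p ln 10).
σ_M = (5/ln 10) · (σ_p/p) = 2.1715 × 10/146.0 = 2.1715 × 0.068493 = 0.14873.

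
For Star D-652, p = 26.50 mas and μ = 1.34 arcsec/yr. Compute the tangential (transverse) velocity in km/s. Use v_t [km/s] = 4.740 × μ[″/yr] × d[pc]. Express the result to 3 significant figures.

240 km/s

d = 1/p = 1/0.02650″ = 37.736 pc.
v_t = 4.74 × μ × d = 4.74 × 1.34 × 37.736 = 239.68 km/s.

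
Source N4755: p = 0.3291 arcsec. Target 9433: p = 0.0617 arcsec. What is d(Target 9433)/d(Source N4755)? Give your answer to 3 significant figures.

5.33

Since d = 1/p, d_B/d_A = p_A/p_B.
= 0.3291 / 0.0617 = 5.3339.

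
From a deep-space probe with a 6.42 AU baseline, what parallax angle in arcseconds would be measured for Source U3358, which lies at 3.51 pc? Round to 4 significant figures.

p (arcsec) = B (AU) / d (pc).
p = 6.42 / 3.51 = 1.8291 arcsec.

1.829 arcsec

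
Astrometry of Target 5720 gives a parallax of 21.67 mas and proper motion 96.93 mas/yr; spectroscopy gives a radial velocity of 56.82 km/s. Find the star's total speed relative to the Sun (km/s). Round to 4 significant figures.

d = 1/p = 1/0.02167″ = 46.147 pc.
μ = 96.93 mas/yr = 0.09693 ″/yr.
v_t = 4.740 μ d = 4.740 × 0.09693 × 46.147 = 21.202 km/s.
v = √(v_r² + v_t²) = √(56.82² + 21.202²) = √3678.04 = 60.647 km/s.

60.65 km/s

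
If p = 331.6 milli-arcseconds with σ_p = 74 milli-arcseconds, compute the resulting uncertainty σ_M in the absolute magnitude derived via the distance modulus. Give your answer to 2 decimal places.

M = m − 5 log₁₀ d + 5 = m + 5 log₁₀ p + 5, so ∂M/∂p = 5/(p ln 10).
σ_M = (5/ln 10) · (σ_p/p) = 2.1715 × 74/331.6 = 2.1715 × 0.22316 = 0.48459.

σ_M = 0.48 mag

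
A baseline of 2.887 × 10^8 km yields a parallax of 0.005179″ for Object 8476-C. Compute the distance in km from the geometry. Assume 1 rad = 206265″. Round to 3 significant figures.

θ = 0.005179″ = 0.005179/206265 = 2.5108 × 10^-8 rad.
d = B/θ = (2.887 × 10^8) / (2.5108 × 10^-8) = 1.1498 × 10^16 km.

1.15 × 10^16 km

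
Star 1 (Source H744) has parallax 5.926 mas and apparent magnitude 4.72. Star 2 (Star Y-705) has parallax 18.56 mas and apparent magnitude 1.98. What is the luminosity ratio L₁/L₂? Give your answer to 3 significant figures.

L₁/L₂ = 0.786

d₁ = 1/p₁ = 1/0.005926″ = 168.75 pc; d₂ = 1/p₂ = 1/0.01856″ = 53.879 pc.
M₁ = m₁ − 5 log₁₀ d₁ + 5 = 4.72 − 11.1362 + 5 = -1.4162.
M₂ = 1.98 − 8.6571 + 5 = -1.6771.
L₁/L₂ = 10^(0.4(M₂ − M₁)) = 10^(0.4 × (-0.2609)) = 10^(-0.10436) = 0.78639.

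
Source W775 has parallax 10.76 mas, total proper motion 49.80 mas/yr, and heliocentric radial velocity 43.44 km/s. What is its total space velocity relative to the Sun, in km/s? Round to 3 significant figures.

d = 1/p = 1/0.01076″ = 92.937 pc.
μ = 49.80 mas/yr = 0.04980 ″/yr.
v_t = 4.740 μ d = 4.740 × 0.04980 × 92.937 = 21.938 km/s.
v = √(v_r² + v_t²) = √(43.44² + 21.938²) = √2368.31 = 48.665 km/s.

48.7 km/s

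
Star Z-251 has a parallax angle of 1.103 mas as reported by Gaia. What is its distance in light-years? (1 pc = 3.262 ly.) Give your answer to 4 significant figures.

2957 light years

p = 1.103 mas = 0.001103 arcsec.
d = 1/p = 1/0.001103 = 906.62 pc.
In light-years: 906.62 × 3.262 = 2957.4 ly.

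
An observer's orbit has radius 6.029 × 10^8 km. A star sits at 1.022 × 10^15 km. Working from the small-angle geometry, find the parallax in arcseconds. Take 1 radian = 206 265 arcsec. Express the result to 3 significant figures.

θ ≈ B/d = (6.029 × 10^8) / (1.022 × 10^15) = 5.8992 × 10^-7 rad.
In arcseconds: 5.8992 × 10^-7 × 206265 = 0.12168″.

0.122 arcsec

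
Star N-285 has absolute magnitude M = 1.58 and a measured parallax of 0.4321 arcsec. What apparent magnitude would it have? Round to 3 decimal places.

m = -1.598

d = 1/p = 1/0.4321″ = 2.3143 pc.
m − M = 5 log₁₀ d − 5 = 5 log₁₀(2.3143) − 5 = 1.8221 − 5 = -3.1779.
m = M + (m − M) = 1.58 + (-3.1779) = -1.598.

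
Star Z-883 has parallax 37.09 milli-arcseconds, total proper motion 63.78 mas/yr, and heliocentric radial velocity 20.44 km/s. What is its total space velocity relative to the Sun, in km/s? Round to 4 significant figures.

d = 1/p = 1/0.03709″ = 26.961 pc.
μ = 63.78 mas/yr = 0.06378 ″/yr.
v_t = 4.740 μ d = 4.740 × 0.06378 × 26.961 = 8.1508 km/s.
v = √(v_r² + v_t²) = √(20.44² + 8.1508²) = √484.229 = 22.005 km/s.

22.01 km/s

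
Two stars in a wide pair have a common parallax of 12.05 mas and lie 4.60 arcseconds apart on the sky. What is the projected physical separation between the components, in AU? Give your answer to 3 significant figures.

d = 1/p = 1/0.01205″ = 82.988 pc.
At distance d (pc), an angle of θ arcsec spans θ·d AU: s = 4.60 × 82.988 = 381.74 AU.

382 AU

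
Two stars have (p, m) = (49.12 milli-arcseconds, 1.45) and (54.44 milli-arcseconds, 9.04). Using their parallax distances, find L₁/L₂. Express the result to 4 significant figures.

L₁/L₂ = 1335

d₁ = 1/p₁ = 1/0.04912″ = 20.358 pc; d₂ = 1/p₂ = 1/0.05444″ = 18.369 pc.
M₁ = m₁ − 5 log₁₀ d₁ + 5 = 1.45 − 6.5437 + 5 = -0.0937.
M₂ = 9.04 − 6.3204 + 5 = 7.7196.
L₁/L₂ = 10^(0.4(M₂ − M₁)) = 10^(0.4 × 7.8133) = 10^3.12532 = 1334.5.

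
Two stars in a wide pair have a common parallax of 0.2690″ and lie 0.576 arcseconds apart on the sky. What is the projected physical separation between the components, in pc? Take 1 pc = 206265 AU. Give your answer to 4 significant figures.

d = 1/p = 1/0.2690″ = 3.7175 pc.
At distance d (pc), an angle of θ arcsec spans θ·d AU: s = 0.576 × 3.7175 = 2.1413 AU.
= 2.1413 / 206265 = 1.0381 × 10^-5 pc.

1.038 × 10^-5 pc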